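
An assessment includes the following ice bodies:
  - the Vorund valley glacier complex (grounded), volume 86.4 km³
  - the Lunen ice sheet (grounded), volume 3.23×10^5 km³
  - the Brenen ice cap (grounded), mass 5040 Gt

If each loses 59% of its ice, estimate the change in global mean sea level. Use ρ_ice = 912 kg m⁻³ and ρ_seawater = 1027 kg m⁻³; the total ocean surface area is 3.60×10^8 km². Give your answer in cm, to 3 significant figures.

Vorund: 0.59 × 86.4 km³ × (912/1027) = 45.27 km³ of water.
Lunen: 0.59 × 3.23×10^5 km³ × (912/1027) = 1.692×10^5 km³ of water.
Brenen: 0.59 × 5040 Gt = 2.974×10^15 kg; dividing by ρ_w = 1027 kg m⁻³ gives 2.895×10^12 m³ of water.
Total added water ≈ 1.722×10^14 m³ over 3.60×10^14 m² → Δh = 0.478 m = 47.8 cm.

≈ 47.8 cm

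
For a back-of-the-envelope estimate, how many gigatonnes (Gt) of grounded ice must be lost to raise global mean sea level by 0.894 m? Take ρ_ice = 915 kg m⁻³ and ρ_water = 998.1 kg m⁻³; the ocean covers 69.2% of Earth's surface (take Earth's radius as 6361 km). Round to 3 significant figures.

≈ 3.14×10^5 Gt

Required water volume = Δh × A = 0.894 m × 3.52×10^14 m² = 3.146×10^14 m³.
ρ_w = 998.1 kg m⁻³, so the mass of water = 3.146×10^14 m³ × 998.1 kg m⁻³ = 3.140×10^17 kg = 3.14×10^5 Gt (and the same mass of ice, by conservation).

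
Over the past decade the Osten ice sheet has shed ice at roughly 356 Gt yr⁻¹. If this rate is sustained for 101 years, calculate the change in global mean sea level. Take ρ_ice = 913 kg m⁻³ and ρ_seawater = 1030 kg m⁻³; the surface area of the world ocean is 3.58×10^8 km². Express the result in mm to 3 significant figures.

≈ 97.5 mm

Total mass lost = 356 Gt/yr × 101 yr = 3.596×10^4 Gt = 3.596×10^16 kg.
ρ_w = 1030 kg m⁻³, so water volume = 3.596×10^16 / 1030 = 3.491×10^13 m³.
Δh = 3.491×10^13 / 3.58×10^14 = 0.0975 m = 97.5 mm.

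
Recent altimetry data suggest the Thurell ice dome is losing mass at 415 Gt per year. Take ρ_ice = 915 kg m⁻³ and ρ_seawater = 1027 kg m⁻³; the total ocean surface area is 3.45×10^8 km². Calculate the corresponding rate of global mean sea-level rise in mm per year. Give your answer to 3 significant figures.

ρ_w = 1027 kg m⁻³. Annual water volume added = 415 Gt / ρ_w = 4.150×10^14 kg / 1027 kg m⁻³ = 4.041×10^11 m³.
Δh per year = 4.041×10^11 / 3.45×10^14 = 1.17×10^-3 m = 1.17 mm.

≈ 1.17 mm/yr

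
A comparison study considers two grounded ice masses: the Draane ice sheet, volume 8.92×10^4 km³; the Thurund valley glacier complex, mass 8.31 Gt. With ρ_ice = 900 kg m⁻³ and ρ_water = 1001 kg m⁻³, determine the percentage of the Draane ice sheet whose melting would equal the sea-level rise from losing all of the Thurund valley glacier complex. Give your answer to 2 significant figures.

Equal sea-level rise means equal mass of meltwater, i.e. equal mass of ice lost.
Ice mass of Thurund: 8.310×10^12 kg; ice mass of Draane: 8.028×10^16 kg.
Fraction required = 8.310×10^12 / 8.028×10^16 = 1.04×10^-4 → 0.010 %.

≈ 0.010 %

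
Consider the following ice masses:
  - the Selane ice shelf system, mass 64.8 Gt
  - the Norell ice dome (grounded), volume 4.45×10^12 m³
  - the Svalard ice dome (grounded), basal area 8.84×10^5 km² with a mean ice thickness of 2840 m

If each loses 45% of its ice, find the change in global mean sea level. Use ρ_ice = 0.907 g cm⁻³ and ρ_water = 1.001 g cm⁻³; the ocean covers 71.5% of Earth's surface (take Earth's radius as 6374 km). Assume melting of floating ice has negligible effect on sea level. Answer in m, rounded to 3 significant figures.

≈ 2.81 m

The Selane ice shelf system is floating and already displaces its own weight of water, so its melt adds essentially nothing to sea level.
Norell: 0.45 × 4.45×10^12 m³ × (907/1001) = 1.814×10^12 m³ of water.
Svalard: ice volume = 8.84×10^5 km² × 2840 m = 2.511×10^6 km³; 0.45 × 2.511×10^6 × (907/1001) = 1.024×10^6 km³ of water.
Total added water ≈ 1.025×10^15 m³ over 3.65×10^14 m² → Δh = 2.81 m.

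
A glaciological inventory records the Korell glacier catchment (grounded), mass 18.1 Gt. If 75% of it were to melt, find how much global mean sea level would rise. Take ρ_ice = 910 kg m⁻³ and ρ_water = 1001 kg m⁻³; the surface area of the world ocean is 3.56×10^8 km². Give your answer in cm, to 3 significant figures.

Korell: 0.75 × 18.1 Gt = 1.358×10^13 kg; dividing by ρ_w = 1001 kg m⁻³ gives 1.356×10^10 m³ of water.
Spread over 3.56×10^14 m² of ocean, Δh = 1.356×10^10 / 3.56×10^14 = 3.81×10^-5 m = 3.81×10^-3 cm.

≈ 3.81×10^-3 cm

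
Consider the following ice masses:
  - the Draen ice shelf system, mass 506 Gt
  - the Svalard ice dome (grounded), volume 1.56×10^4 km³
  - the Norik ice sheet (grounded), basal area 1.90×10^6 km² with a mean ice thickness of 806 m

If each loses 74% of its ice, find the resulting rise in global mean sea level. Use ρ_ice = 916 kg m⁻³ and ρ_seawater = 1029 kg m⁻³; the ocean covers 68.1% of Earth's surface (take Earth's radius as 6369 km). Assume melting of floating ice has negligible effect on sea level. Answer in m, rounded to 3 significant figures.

The Draen ice shelf system is floating and already displaces its own weight of water, so its melt adds essentially nothing to sea level.
Svalard: 0.74 × 1.56×10^4 km³ × (916/1029) = 1.028×10^4 km³ of water.
Norik: ice volume = 1.90×10^6 km² × 806 m = 1.531×10^6 km³; 0.74 × 1.531×10^6 × (916/1029) = 1.009×10^6 km³ of water.
Total added water ≈ 1.019×10^15 m³ over 3.47×10^14 m² → Δh = 2.94 m.

≈ 2.94 m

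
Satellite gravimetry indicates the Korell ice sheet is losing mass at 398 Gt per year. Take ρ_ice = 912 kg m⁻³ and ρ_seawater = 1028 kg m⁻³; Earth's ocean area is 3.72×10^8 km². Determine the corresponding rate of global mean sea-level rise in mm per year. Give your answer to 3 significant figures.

ρ_w = 1028 kg m⁻³. Annual water volume added = 398 Gt / ρ_w = 3.980×10^14 kg / 1028 kg m⁻³ = 3.872×10^11 m³.
Δh per year = 3.872×10^11 / 3.72×10^14 = 1.04×10^-3 m = 1.04 mm.

≈ 1.04 mm/yr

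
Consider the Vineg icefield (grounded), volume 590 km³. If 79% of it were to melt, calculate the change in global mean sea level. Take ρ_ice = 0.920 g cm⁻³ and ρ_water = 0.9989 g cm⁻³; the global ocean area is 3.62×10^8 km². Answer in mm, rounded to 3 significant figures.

≈ 1.19 mm

Vineg: 0.79 × 590 km³ × (920/998.9) = 429.3 km³ of water.
Spread over 3.62×10^14 m² of ocean, Δh = 4.293×10^11 / 3.62×10^14 = 1.19×10^-3 m = 1.19 mm.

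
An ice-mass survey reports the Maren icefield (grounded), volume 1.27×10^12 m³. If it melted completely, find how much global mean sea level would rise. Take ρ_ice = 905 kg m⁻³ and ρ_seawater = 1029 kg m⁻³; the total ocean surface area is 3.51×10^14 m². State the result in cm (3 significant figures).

≈ 0.318 cm

Maren: 1.27×10^12 m³ × (905/1029) = 1.117×10^12 m³ of water.
Spread over 3.51×10^14 m² of ocean, Δh = 1.117×10^12 / 3.51×10^14 = 3.18×10^-3 m = 0.318 cm.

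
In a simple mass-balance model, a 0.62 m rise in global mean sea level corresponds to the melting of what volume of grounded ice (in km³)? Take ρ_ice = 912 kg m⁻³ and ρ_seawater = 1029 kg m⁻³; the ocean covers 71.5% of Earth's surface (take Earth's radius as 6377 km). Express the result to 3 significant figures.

Required water volume = Δh × A = 0.62 m × 3.65×10^14 m² = 2.265×10^14 m³ = 2.265×10^5 km³.
Ice volume = water volume × ρ_w/ρ_ice = 2.265×10^5 × 1029/912 = 2.56×10^5 km³.

≈ 2.56×10^5 km³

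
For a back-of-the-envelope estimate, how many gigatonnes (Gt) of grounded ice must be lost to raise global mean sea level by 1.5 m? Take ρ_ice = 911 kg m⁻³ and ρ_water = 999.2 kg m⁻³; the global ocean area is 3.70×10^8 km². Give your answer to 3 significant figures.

≈ 5.55×10^5 Gt

Required water volume = Δh × A = 1.5 m × 3.70×10^14 m² = 5.550×10^14 m³.
ρ_w = 999.2 kg m⁻³, so the mass of water = 5.550×10^14 m³ × 999.2 kg m⁻³ = 5.546×10^17 kg = 5.55×10^5 Gt (and the same mass of ice, by conservation).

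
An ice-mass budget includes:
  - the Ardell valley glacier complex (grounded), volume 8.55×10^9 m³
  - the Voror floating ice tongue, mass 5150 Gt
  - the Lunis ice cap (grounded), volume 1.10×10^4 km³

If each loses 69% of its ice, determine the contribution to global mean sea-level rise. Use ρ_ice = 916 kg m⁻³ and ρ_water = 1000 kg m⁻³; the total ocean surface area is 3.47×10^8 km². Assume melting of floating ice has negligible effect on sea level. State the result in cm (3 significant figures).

≈ 2.01 cm

Ardell: 0.69 × 8.55×10^9 m³ × (916/1000) = 5.404×10^9 m³ of water.
The Voror floating ice tongue is floating and already displaces its own weight of water, so its melt adds essentially nothing to sea level.
Lunis: 0.69 × 1.10×10^4 km³ × (916/1000) = 6952 km³ of water.
Total added water ≈ 6.958×10^12 m³ over 3.47×10^14 m² → Δh = 0.0201 m = 2.01 cm.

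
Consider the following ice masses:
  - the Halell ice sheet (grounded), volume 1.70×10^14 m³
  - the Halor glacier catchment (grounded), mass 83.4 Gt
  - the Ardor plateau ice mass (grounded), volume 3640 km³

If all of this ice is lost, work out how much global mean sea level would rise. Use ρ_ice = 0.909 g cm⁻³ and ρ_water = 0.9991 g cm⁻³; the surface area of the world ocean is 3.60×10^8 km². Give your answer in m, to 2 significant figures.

≈ 0.44 m

Halell: 1.70×10^14 m³ × (909/999.1) = 1.547×10^14 m³ of water.
Halor: 83.4 Gt = 8.340×10^13 kg; dividing by ρ_w = 0.9991 g cm⁻³ = 999.1 kg m⁻³ gives 8.348×10^10 m³ of water.
Ardor: 3640 km³ × (909/999.1) = 3312 km³ of water.
Total added water ≈ 1.581×10^14 m³ over 3.60×10^14 m² → Δh = 0.439 m.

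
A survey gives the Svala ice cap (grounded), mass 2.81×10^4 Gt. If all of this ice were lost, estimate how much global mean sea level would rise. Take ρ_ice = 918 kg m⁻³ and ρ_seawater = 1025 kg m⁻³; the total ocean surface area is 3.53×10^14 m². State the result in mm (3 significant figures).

Svala: 2.81×10^4 Gt = 2.810×10^16 kg; dividing by ρ_w = 1025 kg m⁻³ gives 2.741×10^13 m³ of water.
Spread over 3.53×10^14 m² of ocean, Δh = 2.741×10^13 / 3.53×10^14 = 0.0777 m = 77.7 mm.

≈ 77.7 mm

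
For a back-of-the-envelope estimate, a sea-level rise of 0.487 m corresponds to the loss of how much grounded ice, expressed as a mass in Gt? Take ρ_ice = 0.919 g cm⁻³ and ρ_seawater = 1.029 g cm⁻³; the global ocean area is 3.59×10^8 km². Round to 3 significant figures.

Required water volume = Δh × A = 0.487 m × 3.59×10^14 m² = 1.748×10^14 m³.
ρ_w = 1.029 g cm⁻³ = 1029 kg m⁻³, so the mass of water = 1.748×10^14 m³ × 1029 kg m⁻³ = 1.799×10^17 kg = 1.80×10^5 Gt (and the same mass of ice, by conservation).

≈ 1.80×10^5 Gt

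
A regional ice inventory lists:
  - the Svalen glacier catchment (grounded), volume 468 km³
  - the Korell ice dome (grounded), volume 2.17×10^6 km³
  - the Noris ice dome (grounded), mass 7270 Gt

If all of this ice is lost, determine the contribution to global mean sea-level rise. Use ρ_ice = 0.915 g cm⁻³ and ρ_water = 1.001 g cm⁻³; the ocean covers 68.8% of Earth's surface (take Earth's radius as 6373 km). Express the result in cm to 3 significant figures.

≈ 567 cm

Svalen: 468 km³ × (915/1001) = 427.8 km³ of water.
Korell: 2.17×10^6 km³ × (915/1001) = 1.984×10^6 km³ of water.
Noris: 7270 Gt = 7.270×10^15 kg; dividing by ρ_w = 1.001 g cm⁻³ = 1001 kg m⁻³ gives 7.263×10^12 m³ of water.
Total added water ≈ 1.991×10^15 m³ over 3.51×10^14 m² → Δh = 5.67 m = 567 cm.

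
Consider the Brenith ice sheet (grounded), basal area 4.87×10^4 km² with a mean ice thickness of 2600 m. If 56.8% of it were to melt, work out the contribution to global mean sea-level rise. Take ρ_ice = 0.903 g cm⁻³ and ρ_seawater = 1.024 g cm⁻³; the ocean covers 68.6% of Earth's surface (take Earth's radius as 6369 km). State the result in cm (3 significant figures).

≈ 18.1 cm

Brenith: ice volume = 4.87×10^4 km² × 2600 m = 1.266×10^5 km³; 0.568 × 1.266×10^5 × (903/1024) = 6.342×10^4 km³ of water.
Spread over 3.50×10^14 m² of ocean, Δh = 6.342×10^13 / 3.50×10^14 = 0.181 m = 18.1 cm.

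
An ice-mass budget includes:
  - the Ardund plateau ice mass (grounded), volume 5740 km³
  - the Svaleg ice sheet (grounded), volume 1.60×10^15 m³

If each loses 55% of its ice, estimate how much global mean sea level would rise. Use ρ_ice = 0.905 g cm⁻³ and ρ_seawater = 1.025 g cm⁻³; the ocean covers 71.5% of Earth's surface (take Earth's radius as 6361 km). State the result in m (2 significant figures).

≈ 2.1 m

Ardund: 0.55 × 5740 km³ × (905/1025) = 2787 km³ of water.
Svaleg: 0.55 × 1.60×10^15 m³ × (905/1025) = 7.770×10^14 m³ of water.
Total added water ≈ 7.798×10^14 m³ over 3.64×10^14 m² → Δh = 2.14 m.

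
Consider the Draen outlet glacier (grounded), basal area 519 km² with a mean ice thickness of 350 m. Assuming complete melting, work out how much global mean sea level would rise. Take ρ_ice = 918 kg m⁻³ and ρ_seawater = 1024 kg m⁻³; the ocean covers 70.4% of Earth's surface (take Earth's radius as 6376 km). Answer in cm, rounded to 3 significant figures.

≈ 0.0453 cm

Draen: ice volume = 519 km² × 350 m = 181.7 km³; 181.7 × (918/1024) = 162.8 km³ of water.
Spread over 3.60×10^14 m² of ocean, Δh = 1.628×10^11 / 3.60×10^14 = 4.53×10^-4 m = 0.0453 cm.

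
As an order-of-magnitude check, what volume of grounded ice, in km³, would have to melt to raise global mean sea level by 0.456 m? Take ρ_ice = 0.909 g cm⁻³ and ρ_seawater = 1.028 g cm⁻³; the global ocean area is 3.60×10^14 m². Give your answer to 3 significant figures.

Required water volume = Δh × A = 0.456 m × 3.60×10^14 m² = 1.642×10^14 m³ = 1.642×10^5 km³.
Ice volume = water volume × ρ_w/ρ_ice = 1.642×10^5 × 1028/909 = 1.86×10^5 km³.

≈ 1.86×10^5 km³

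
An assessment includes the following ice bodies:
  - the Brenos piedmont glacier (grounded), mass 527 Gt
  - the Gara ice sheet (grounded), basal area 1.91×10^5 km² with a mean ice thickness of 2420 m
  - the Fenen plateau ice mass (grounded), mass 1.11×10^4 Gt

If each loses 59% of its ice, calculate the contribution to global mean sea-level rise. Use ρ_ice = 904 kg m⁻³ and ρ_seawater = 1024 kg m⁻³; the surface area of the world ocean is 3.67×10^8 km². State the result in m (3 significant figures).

Brenos: 0.59 × 527 Gt = 3.109×10^14 kg; dividing by ρ_w = 1024 kg m⁻³ gives 3.036×10^11 m³ of water.
Gara: ice volume = 1.91×10^5 km² × 2420 m = 4.622×10^5 km³; 0.59 × 4.622×10^5 × (904/1024) = 2.408×10^5 km³ of water.
Fenen: 0.59 × 1.11×10^4 Gt = 6.549×10^15 kg; dividing by ρ_w = 1024 kg m⁻³ gives 6.396×10^12 m³ of water.
Total added water ≈ 2.475×10^14 m³ over 3.67×10^14 m² → Δh = 0.674 m.

≈ 0.674 m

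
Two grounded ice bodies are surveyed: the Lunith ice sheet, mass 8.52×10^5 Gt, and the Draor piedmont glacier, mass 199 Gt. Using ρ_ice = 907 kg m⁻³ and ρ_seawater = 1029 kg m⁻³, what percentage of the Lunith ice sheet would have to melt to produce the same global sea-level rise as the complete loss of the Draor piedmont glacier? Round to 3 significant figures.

≈ 0.0234 %

Equal sea-level rise means equal mass of meltwater, i.e. equal mass of ice lost.
Ice mass of Draor: 1.990×10^14 kg; ice mass of Lunith: 8.520×10^17 kg.
Fraction required = 1.990×10^14 / 8.520×10^17 = 2.34×10^-4 → 0.0234 %.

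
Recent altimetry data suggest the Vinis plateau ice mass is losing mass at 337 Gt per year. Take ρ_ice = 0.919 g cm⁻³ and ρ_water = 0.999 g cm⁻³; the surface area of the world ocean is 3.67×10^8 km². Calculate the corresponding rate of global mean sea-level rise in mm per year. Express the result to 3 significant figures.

≈ 0.919 mm/yr

ρ_w = 0.999 g cm⁻³ = 999 kg m⁻³. Annual water volume added = 337 Gt / ρ_w = 3.370×10^14 kg / 999 kg m⁻³ = 3.373×10^11 m³.
Δh per year = 3.373×10^11 / 3.67×10^14 = 9.19×10^-4 m = 0.919 mm.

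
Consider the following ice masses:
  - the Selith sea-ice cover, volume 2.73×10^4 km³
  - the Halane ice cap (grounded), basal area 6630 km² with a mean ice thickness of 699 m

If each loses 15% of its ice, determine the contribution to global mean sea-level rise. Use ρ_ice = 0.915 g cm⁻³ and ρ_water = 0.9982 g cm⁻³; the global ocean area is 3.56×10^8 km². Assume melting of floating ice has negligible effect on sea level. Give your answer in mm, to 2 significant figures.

The Selith sea-ice cover is floating and already displaces its own weight of water, so its melt adds essentially nothing to sea level.
Halane: ice volume = 6630 km² × 699 m = 4634 km³; 0.15 × 4634 × (915/998.2) = 637.2 km³ of water.
Total added water ≈ 6.372×10^11 m³ over 3.56×10^14 m² → Δh = 1.79×10^-3 m = 1.8 mm.

≈ 1.8 mm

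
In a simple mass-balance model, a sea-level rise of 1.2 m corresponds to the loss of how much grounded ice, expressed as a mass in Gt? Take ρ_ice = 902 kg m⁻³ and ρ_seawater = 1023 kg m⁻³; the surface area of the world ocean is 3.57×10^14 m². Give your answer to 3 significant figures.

≈ 4.38×10^5 Gt

Required water volume = Δh × A = 1.2 m × 3.57×10^14 m² = 4.284×10^14 m³.
ρ_w = 1023 kg m⁻³, so the mass of water = 4.284×10^14 m³ × 1023 kg m⁻³ = 4.383×10^17 kg = 4.38×10^5 Gt (and the same mass of ice, by conservation).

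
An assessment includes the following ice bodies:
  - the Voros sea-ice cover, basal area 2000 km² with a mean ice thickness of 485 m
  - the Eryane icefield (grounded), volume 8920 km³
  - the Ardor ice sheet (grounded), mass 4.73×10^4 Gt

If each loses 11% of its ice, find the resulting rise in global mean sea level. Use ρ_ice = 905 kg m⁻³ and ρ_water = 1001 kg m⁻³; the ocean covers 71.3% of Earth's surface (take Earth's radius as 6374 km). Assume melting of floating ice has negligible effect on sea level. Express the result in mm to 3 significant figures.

The Voros sea-ice cover is floating and already displaces its own weight of water, so its melt adds essentially nothing to sea level.
Eryane: 0.11 × 8920 km³ × (905/1001) = 887.1 km³ of water.
Ardor: 0.11 × 4.73×10^4 Gt = 5.203×10^15 kg; dividing by ρ_w = 1001 kg m⁻³ gives 5.198×10^12 m³ of water.
Total added water ≈ 6.085×10^12 m³ over 3.64×10^14 m² → Δh = 0.0167 m = 16.7 mm.

≈ 16.7 mm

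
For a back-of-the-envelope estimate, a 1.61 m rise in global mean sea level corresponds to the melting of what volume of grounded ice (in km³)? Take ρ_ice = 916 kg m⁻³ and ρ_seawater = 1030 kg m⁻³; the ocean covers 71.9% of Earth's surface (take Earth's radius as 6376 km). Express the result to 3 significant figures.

≈ 6.65×10^5 km³

Required water volume = Δh × A = 1.61 m × 3.67×10^14 m² = 5.914×10^14 m³ = 5.914×10^5 km³.
Ice volume = water volume × ρ_w/ρ_ice = 5.914×10^5 × 1030/916 = 6.65×10^5 km³.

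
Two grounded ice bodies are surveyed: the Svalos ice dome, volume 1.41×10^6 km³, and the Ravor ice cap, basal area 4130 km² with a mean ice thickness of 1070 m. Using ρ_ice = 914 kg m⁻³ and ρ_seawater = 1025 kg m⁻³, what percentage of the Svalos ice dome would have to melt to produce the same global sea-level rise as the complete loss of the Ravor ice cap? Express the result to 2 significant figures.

Equal sea-level rise means equal mass of meltwater, i.e. equal mass of ice lost.
Ice mass of Ravor: 4.039×10^15 kg; ice mass of Svalos: 1.289×10^18 kg.
Fraction required = 4.039×10^15 / 1.289×10^18 = 3.13×10^-3 → 0.31 %.

≈ 0.31 %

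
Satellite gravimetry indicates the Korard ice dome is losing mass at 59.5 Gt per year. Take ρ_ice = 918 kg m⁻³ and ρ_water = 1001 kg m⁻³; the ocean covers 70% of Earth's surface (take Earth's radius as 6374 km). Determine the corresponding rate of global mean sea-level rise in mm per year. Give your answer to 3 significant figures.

ρ_w = 1001 kg m⁻³. Annual water volume added = 59.5 Gt / ρ_w = 5.950×10^13 kg / 1001 kg m⁻³ = 5.944×10^10 m³.
Δh per year = 5.944×10^10 / 3.57×10^14 = 1.66×10^-4 m = 0.166 mm.

≈ 0.166 mm/yr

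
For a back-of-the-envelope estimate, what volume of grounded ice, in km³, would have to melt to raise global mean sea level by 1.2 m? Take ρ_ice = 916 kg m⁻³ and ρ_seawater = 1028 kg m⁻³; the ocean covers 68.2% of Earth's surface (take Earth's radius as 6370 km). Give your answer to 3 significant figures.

≈ 4.68×10^5 km³

Required water volume = Δh × A = 1.2 m × 3.48×10^14 m² = 4.173×10^14 m³ = 4.173×10^5 km³.
Ice volume = water volume × ρ_w/ρ_ice = 4.173×10^5 × 1028/916 = 4.68×10^5 km³.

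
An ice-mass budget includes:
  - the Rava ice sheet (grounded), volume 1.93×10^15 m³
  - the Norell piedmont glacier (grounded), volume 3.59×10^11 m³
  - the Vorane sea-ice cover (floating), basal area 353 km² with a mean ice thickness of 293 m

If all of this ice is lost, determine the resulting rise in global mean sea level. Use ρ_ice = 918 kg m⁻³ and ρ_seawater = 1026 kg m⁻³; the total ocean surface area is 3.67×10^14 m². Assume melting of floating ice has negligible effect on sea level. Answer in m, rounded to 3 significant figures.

≈ 4.71 m

Rava: 1.93×10^15 m³ × (918/1026) = 1.727×10^15 m³ of water.
Norell: 3.59×10^11 m³ × (918/1026) = 3.212×10^11 m³ of water.
The Vorane sea-ice cover is floating and already displaces its own weight of water, so its melt adds essentially nothing to sea level.
Total added water ≈ 1.727×10^15 m³ over 3.67×10^14 m² → Δh = 4.71 m.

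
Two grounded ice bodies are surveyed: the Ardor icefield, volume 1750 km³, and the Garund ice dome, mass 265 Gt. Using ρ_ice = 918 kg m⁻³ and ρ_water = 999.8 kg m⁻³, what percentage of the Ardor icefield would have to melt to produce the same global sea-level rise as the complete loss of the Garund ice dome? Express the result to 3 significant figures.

≈ 16.5 %

Equal sea-level rise means equal mass of meltwater, i.e. equal mass of ice lost.
Ice mass of Garund: 2.650×10^14 kg; ice mass of Ardor: 1.606×10^15 kg.
Fraction required = 2.650×10^14 / 1.606×10^15 = 0.165 → 16.5 %.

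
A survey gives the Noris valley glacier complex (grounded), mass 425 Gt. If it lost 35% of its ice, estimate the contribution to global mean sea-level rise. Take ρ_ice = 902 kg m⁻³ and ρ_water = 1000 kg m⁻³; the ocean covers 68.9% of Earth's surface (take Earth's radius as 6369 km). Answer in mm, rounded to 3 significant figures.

≈ 0.424 mm

Noris: 0.35 × 425 Gt = 1.488×10^14 kg; dividing by ρ_w = 1000 kg m⁻³ gives 1.488×10^11 m³ of water.
Spread over 3.51×10^14 m² of ocean, Δh = 1.488×10^11 / 3.51×10^14 = 4.24×10^-4 m = 0.424 mm.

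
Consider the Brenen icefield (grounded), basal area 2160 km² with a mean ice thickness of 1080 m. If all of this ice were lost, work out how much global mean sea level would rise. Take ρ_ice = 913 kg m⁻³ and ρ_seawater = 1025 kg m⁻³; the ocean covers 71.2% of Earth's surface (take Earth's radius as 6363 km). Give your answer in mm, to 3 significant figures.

≈ 5.74 mm

Brenen: ice volume = 2160 km² × 1080 m = 2333 km³; 2333 × (913/1025) = 2078 km³ of water.
Spread over 3.62×10^14 m² of ocean, Δh = 2.078×10^12 / 3.62×10^14 = 5.74×10^-3 m = 5.74 mm.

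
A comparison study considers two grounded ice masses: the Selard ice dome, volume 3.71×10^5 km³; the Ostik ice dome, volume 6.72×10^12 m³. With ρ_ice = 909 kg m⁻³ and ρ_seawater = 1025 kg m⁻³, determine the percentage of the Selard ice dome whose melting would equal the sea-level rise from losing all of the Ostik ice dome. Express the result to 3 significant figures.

Equal sea-level rise means equal mass of meltwater, i.e. equal mass of ice lost.
Ice mass of Ostik: 6.108×10^15 kg; ice mass of Selard: 3.372×10^17 kg.
Fraction required = 6.108×10^15 / 3.372×10^17 = 0.0181 → 1.81 %.

≈ 1.81 %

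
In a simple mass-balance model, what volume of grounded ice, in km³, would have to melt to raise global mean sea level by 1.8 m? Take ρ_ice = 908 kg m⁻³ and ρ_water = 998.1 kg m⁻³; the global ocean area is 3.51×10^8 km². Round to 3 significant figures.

≈ 6.94×10^5 km³

Required water volume = Δh × A = 1.8 m × 3.51×10^14 m² = 6.318×10^14 m³ = 6.318×10^5 km³.
Ice volume = water volume × ρ_w/ρ_ice = 6.318×10^5 × 998.1/908 = 6.94×10^5 km³.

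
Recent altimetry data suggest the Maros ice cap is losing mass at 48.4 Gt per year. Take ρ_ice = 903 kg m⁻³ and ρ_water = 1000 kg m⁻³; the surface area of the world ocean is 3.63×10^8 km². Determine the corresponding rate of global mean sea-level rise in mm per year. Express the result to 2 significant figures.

ρ_w = 1000 kg m⁻³. Annual water volume added = 48.4 Gt / ρ_w = 4.840×10^13 kg / 1000 kg m⁻³ = 4.840×10^10 m³.
Δh per year = 4.840×10^10 / 3.63×10^14 = 1.33×10^-4 m = 0.13 mm.

≈ 0.13 mm/yr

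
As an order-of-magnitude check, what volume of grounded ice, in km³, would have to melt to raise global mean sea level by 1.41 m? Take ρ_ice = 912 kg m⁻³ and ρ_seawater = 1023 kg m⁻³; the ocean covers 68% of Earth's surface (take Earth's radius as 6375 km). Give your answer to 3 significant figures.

≈ 5.49×10^5 km³

Required water volume = Δh × A = 1.41 m × 3.47×10^14 m² = 4.897×10^14 m³ = 4.897×10^5 km³.
Ice volume = water volume × ρ_w/ρ_ice = 4.897×10^5 × 1023/912 = 5.49×10^5 km³.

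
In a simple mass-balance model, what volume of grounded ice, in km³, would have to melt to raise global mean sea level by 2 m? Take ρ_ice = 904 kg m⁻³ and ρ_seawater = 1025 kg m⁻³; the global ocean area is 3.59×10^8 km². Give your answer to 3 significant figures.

Required water volume = Δh × A = 2 m × 3.59×10^14 m² = 7.180×10^14 m³ = 7.180×10^5 km³.
Ice volume = water volume × ρ_w/ρ_ice = 7.180×10^5 × 1025/904 = 8.14×10^5 km³.

≈ 8.14×10^5 km³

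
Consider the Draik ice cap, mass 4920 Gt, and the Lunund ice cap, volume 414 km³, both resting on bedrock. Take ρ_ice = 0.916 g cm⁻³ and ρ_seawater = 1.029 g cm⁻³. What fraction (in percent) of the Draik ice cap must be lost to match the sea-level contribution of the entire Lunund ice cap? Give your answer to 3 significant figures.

Equal sea-level rise means equal mass of meltwater, i.e. equal mass of ice lost.
Ice mass of Lunund: 3.792×10^14 kg; ice mass of Draik: 4.920×10^15 kg.
Fraction required = 3.792×10^14 / 4.920×10^15 = 0.0771 → 7.71 %.

≈ 7.71 %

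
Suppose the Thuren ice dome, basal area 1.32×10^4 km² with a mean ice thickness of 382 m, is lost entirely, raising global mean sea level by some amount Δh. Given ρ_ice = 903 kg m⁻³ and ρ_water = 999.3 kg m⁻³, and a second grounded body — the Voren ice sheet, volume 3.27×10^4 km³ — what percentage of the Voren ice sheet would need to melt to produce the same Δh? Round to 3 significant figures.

Equal sea-level rise means equal mass of meltwater, i.e. equal mass of ice lost.
Ice mass of Thuren: 4.553×10^15 kg; ice mass of Voren: 2.953×10^16 kg.
Fraction required = 4.553×10^15 / 2.953×10^16 = 0.154 → 15.4 %.

≈ 15.4 %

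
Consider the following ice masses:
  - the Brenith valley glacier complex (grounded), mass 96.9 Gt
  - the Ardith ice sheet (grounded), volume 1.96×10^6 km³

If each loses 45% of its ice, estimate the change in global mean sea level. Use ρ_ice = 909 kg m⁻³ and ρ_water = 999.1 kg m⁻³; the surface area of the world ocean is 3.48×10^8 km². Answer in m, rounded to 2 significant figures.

≈ 2.3 m

Brenith: 0.45 × 96.9 Gt = 4.361×10^13 kg; dividing by ρ_w = 999.1 kg m⁻³ gives 4.364×10^10 m³ of water.
Ardith: 0.45 × 1.96×10^6 km³ × (909/999.1) = 8.025×10^5 km³ of water.
Total added water ≈ 8.025×10^14 m³ over 3.48×10^14 m² → Δh = 2.31 m.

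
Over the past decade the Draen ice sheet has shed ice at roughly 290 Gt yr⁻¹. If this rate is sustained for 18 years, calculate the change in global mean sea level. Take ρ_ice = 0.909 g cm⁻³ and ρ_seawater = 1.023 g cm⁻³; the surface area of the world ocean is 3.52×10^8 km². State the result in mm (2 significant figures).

Total mass lost = 290 Gt/yr × 18 yr = 5220 Gt = 5.220×10^15 kg.
ρ_w = 1.023 g cm⁻³ = 1023 kg m⁻³, so water volume = 5.220×10^15 / 1023 = 5.103×10^12 m³.
Δh = 5.103×10^12 / 3.52×10^14 = 0.0145 m = 14 mm.

≈ 14 mm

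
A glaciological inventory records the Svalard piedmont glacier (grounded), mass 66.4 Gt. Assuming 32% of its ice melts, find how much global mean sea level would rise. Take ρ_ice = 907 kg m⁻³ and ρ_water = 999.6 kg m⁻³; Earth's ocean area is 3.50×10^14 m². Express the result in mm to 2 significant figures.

≈ 0.061 mm

Svalard: 0.32 × 66.4 Gt = 2.125×10^13 kg; dividing by ρ_w = 999.6 kg m⁻³ gives 2.126×10^10 m³ of water.
Spread over 3.50×10^14 m² of ocean, Δh = 2.126×10^10 / 3.50×10^14 = 6.07×10^-5 m = 0.061 mm.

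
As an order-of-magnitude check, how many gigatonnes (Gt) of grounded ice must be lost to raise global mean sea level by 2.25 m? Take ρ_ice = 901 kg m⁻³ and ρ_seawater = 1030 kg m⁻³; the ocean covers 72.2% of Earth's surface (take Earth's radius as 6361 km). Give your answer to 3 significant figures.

≈ 8.51×10^5 Gt

Required water volume = Δh × A = 2.25 m × 3.67×10^14 m² = 8.260×10^14 m³.
ρ_w = 1030 kg m⁻³, so the mass of water = 8.260×10^14 m³ × 1030 kg m⁻³ = 8.508×10^17 kg = 8.51×10^5 Gt (and the same mass of ice, by conservation).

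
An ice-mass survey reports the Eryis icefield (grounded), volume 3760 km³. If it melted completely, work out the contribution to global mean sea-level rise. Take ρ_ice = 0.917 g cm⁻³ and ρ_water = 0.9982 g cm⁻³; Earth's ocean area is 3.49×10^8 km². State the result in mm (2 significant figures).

≈ 9.9 mm

Eryis: 3760 km³ × (917/998.2) = 3454 km³ of water.
Spread over 3.49×10^14 m² of ocean, Δh = 3.454×10^12 / 3.49×10^14 = 9.90×10^-3 m = 9.9 mm.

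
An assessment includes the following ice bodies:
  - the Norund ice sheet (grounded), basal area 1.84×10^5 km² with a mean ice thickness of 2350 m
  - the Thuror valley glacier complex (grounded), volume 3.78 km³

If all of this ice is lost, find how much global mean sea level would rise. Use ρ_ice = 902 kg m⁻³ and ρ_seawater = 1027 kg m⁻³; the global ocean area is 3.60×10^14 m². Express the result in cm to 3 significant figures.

Norund: ice volume = 1.84×10^5 km² × 2350 m = 4.324×10^5 km³; 4.324×10^5 × (902/1027) = 3.798×10^5 km³ of water.
Thuror: 3.78 km³ × (902/1027) = 3.320 km³ of water.
Total added water ≈ 3.798×10^14 m³ over 3.60×10^14 m² → Δh = 1.05 m = 105 cm.

≈ 105 cm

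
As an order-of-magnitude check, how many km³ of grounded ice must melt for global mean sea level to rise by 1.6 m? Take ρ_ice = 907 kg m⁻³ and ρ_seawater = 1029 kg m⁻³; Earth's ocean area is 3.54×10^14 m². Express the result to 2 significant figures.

≈ 6.4×10^5 km³

Required water volume = Δh × A = 1.6 m × 3.54×10^14 m² = 5.664×10^14 m³ = 5.664×10^5 km³.
Ice volume = water volume × ρ_w/ρ_ice = 5.664×10^5 × 1029/907 = 6.4×10^5 km³.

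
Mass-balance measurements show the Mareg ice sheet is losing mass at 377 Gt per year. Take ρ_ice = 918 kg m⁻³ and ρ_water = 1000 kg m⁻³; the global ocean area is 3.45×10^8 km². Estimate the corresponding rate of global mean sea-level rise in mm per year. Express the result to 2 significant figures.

ρ_w = 1000 kg m⁻³. Annual water volume added = 377 Gt / ρ_w = 3.770×10^14 kg / 1000 kg m⁻³ = 3.770×10^11 m³.
Δh per year = 3.770×10^11 / 3.45×10^14 = 1.09×10^-3 m = 1.1 mm.

≈ 1.1 mm/yr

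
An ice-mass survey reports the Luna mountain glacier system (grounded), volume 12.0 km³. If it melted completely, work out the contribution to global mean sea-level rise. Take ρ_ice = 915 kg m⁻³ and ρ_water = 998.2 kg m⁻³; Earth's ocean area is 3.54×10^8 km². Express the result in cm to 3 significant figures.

≈ 3.11×10^-3 cm

Luna: 12.0 km³ × (915/998.2) = 11.00 km³ of water.
Spread over 3.54×10^14 m² of ocean, Δh = 1.100×10^10 / 3.54×10^14 = 3.11×10^-5 m = 3.11×10^-3 cm.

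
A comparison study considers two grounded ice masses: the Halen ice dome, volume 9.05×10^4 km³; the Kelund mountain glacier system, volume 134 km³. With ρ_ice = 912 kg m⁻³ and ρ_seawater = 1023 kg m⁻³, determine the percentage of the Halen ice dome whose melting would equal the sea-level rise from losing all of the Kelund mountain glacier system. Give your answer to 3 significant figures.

≈ 0.148 %

Equal sea-level rise means equal mass of meltwater, i.e. equal mass of ice lost.
Ice mass of Kelund: 1.222×10^14 kg; ice mass of Halen: 8.254×10^16 kg.
Fraction required = 1.222×10^14 / 8.254×10^16 = 1.48×10^-3 → 0.148 %.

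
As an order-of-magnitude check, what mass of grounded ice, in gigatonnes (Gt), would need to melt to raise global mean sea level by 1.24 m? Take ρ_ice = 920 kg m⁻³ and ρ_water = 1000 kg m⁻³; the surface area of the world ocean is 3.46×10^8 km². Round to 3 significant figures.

Required water volume = Δh × A = 1.24 m × 3.46×10^14 m² = 4.290×10^14 m³.
ρ_w = 1000 kg m⁻³, so the mass of water = 4.290×10^14 m³ × 1000 kg m⁻³ = 4.290×10^17 kg = 4.29×10^5 Gt (and the same mass of ice, by conservation).

≈ 4.29×10^5 Gt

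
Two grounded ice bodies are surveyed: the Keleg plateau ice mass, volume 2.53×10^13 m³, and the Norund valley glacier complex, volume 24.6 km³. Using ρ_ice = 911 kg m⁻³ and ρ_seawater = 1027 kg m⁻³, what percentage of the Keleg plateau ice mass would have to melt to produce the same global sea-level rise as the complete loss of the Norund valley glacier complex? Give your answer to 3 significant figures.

≈ 0.0972 %

Equal sea-level rise means equal mass of meltwater, i.e. equal mass of ice lost.
Ice mass of Norund: 2.241×10^13 kg; ice mass of Keleg: 2.305×10^16 kg.
Fraction required = 2.241×10^13 / 2.305×10^16 = 9.72×10^-4 → 0.0972 %.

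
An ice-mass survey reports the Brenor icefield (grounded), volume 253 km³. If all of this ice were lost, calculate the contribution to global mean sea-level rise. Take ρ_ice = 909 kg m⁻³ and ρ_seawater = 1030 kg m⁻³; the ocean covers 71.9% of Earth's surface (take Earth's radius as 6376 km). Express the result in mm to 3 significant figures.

≈ 0.608 mm

Brenor: 253 km³ × (909/1030) = 223.3 km³ of water.
Spread over 3.67×10^14 m² of ocean, Δh = 2.233×10^11 / 3.67×10^14 = 6.08×10^-4 m = 0.608 mm.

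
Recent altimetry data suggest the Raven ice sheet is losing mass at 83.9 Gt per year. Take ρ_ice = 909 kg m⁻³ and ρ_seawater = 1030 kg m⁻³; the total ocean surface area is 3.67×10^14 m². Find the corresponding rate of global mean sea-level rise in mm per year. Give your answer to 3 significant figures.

≈ 0.222 mm/yr

ρ_w = 1030 kg m⁻³. Annual water volume added = 83.9 Gt / ρ_w = 8.390×10^13 kg / 1030 kg m⁻³ = 8.146×10^10 m³.
Δh per year = 8.146×10^10 / 3.67×10^14 = 2.22×10^-4 m = 0.222 mm.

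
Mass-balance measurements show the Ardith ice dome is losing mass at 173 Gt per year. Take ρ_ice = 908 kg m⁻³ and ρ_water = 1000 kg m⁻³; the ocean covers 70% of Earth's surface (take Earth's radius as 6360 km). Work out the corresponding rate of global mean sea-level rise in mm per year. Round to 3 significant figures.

ρ_w = 1000 kg m⁻³. Annual water volume added = 173 Gt / ρ_w = 1.730×10^14 kg / 1000 kg m⁻³ = 1.730×10^11 m³.
Δh per year = 1.730×10^11 / 3.56×10^14 = 4.86×10^-4 m = 0.486 mm.

≈ 0.486 mm/yr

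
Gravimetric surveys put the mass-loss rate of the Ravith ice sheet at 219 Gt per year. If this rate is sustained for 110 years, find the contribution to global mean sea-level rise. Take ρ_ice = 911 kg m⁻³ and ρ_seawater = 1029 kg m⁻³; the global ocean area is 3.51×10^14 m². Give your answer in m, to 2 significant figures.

Total mass lost = 219 Gt/yr × 110 yr = 2.409×10^4 Gt = 2.409×10^16 kg.
ρ_w = 1029 kg m⁻³, so water volume = 2.409×10^16 / 1029 = 2.341×10^13 m³.
Δh = 2.341×10^13 / 3.51×10^14 = 0.0667 m.

≈ 0.067 m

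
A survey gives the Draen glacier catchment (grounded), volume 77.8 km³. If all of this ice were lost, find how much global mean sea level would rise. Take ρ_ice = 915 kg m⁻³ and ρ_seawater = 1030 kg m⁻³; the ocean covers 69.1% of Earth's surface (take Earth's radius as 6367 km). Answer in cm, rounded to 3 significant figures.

Draen: 77.8 km³ × (915/1030) = 69.11 km³ of water.
Spread over 3.52×10^14 m² of ocean, Δh = 6.911×10^10 / 3.52×10^14 = 1.96×10^-4 m = 0.0196 cm.

≈ 0.0196 cm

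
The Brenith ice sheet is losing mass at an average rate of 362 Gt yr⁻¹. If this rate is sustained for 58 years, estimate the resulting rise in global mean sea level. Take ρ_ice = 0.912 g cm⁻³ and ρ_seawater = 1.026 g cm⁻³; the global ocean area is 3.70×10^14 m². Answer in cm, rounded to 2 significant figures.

Total mass lost = 362 Gt/yr × 58 yr = 2.100×10^4 Gt = 2.100×10^16 kg.
ρ_w = 1.026 g cm⁻³ = 1026 kg m⁻³, so water volume = 2.100×10^16 / 1026 = 2.046×10^13 m³.
Δh = 2.046×10^13 / 3.70×10^14 = 0.0553 m = 5.5 cm.

≈ 5.5 cm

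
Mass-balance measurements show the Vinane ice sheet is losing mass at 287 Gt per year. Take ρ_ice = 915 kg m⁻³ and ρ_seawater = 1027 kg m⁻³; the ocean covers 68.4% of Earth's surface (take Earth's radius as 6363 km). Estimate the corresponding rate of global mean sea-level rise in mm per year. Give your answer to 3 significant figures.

≈ 0.803 mm/yr

ρ_w = 1027 kg m⁻³. Annual water volume added = 287 Gt / ρ_w = 2.870×10^14 kg / 1027 kg m⁻³ = 2.795×10^11 m³.
Δh per year = 2.795×10^11 / 3.48×10^14 = 8.03×10^-4 m = 0.803 mm.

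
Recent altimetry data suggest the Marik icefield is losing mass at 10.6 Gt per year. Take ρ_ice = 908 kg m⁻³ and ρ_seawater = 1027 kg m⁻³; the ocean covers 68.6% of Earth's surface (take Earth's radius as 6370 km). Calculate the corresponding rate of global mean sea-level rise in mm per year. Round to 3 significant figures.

≈ 0.0295 mm/yr

ρ_w = 1027 kg m⁻³. Annual water volume added = 10.6 Gt / ρ_w = 1.060×10^13 kg / 1027 kg m⁻³ = 1.032×10^10 m³.
Δh per year = 1.032×10^10 / 3.50×10^14 = 2.95×10^-5 m = 0.0295 mm.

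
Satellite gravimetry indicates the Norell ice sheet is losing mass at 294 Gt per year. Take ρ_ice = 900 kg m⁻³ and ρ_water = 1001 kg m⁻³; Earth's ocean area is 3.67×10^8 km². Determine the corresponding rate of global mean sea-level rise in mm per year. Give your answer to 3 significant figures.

ρ_w = 1001 kg m⁻³. Annual water volume added = 294 Gt / ρ_w = 2.940×10^14 kg / 1001 kg m⁻³ = 2.937×10^11 m³.
Δh per year = 2.937×10^11 / 3.67×10^14 = 8.00×10^-4 m = 0.800 mm.

≈ 0.800 mm/yr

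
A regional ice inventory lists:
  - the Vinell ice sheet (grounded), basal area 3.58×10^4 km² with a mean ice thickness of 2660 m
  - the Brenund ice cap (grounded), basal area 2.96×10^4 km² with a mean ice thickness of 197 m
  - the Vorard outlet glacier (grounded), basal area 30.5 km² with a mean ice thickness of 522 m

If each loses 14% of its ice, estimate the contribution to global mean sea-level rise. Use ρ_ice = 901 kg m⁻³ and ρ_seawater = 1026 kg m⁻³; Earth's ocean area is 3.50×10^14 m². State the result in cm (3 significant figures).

≈ 3.55 cm

Vinell: ice volume = 3.58×10^4 km² × 2660 m = 9.523×10^4 km³; 0.14 × 9.523×10^4 × (901/1026) = 1.171×10^4 km³ of water.
Brenund: ice volume = 2.96×10^4 km² × 197 m = 5831 km³; 0.14 × 5831 × (901/1026) = 716.9 km³ of water.
Vorard: ice volume = 30.5 km² × 522 m = 15.92 km³; 0.14 × 15.92 × (901/1026) = 1.957 km³ of water.
Total added water ≈ 1.243×10^13 m³ over 3.50×10^14 m² → Δh = 0.0355 m = 3.55 cm.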